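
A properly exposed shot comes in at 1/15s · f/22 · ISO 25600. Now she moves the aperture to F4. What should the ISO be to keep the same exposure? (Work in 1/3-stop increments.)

Aperture: f/22 → f/20 → f/18 → f/16 → f/14 → f/13 → f/11 → f/10 → f/9 → f/8 → f/7.1 → f/6.3 → f/5.6 → f/5 → f/4.5 → f/4 — 5 stops opened up (brighter).
Need 5 stops darker from the ISO: 25600 → 20000 → 16000 → 12800 → 10000 → 8000 → 6400 → 5000 → 4000 → 3200 → 2500 → 2000 → 1600 → 1250 → 1000 → 800.

ISO 800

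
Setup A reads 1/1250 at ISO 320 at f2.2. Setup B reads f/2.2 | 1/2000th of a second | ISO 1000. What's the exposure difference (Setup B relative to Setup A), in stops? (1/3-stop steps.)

Aperture: unchanged.
Shutter speed: 1/1250 → 1/1600 → 1/2000 — 2/3 stop faster (darker).
ISO: 320 → 400 → 500 → 640 → 800 → 1000 — 1 2/3 stops higher (brighter).
Net: −2/3 +1 2/3 = +1 stop.

1 stop brighter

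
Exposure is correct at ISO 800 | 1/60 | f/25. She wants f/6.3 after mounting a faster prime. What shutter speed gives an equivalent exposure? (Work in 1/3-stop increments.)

Aperture: f/25 → f/22 → f/20 → f/18 → f/16 → f/14 → f/13 → f/11 → f/10 → f/9 → f/8 → f/7.1 → f/6.3 — 4 stops larger aperture (brighter).
Need 4 stops darker from the shutter speed: 1/60 → 1/80 → 1/100 → 1/125 → 1/160 → 1/200 → 1/250 → 1/320 → 1/400 → 1/500 → 1/640 → 1/800 → 1/1000.

1/1000s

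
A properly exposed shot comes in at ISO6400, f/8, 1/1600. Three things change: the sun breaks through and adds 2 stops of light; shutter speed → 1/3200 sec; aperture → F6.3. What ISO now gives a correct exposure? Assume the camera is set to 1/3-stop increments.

Scene light: 2 stops brighter.
Shutter speed: 1/1600 → 1/2000 → 1/2500 → 1/3200 — 1 stop faster (darker).
Aperture: f/8 → f/7.1 → f/6.3 — 2/3 stop larger aperture (brighter).
Net so far: 1 2/3 stops brighter. ISO: 6400 → 5000 → 4000 → 3200 → 2500 → 2000.

ISO 2000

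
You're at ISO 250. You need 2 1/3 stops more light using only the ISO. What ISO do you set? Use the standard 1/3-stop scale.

ISO 1250

ISO: 250 → 320 → 400 → 500 → 640 → 800 → 1000 → 1250 — 2 1/3 stops higher (brighter).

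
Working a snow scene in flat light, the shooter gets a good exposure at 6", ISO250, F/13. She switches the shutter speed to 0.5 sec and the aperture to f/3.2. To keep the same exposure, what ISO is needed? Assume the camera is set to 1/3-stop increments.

Shutter speed: 6 → 5 → 4 → 3.2 → 2.5 → 2 → 1.6 → 1.3 → 1 → 0.8 → 0.6 → 0.5 — 3 2/3 stops shorter (darker).
Aperture: f/13 → f/11 → f/10 → f/9 → f/8 → f/7.1 → f/6.3 → f/5.6 → f/5 → f/4.5 → f/4 → f/3.5 → f/3.2 — 4 stops larger aperture (brighter).
Net change so far: 1/3 stop brighter. Offset with the ISO: 250 → 200.

ISO 200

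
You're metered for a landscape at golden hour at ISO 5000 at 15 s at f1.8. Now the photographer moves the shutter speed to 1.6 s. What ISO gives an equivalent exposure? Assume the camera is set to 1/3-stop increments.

ISO 51200

Shutter speed: 15 → 13 → 10 → 8 → 6 → 5 → 4 → 3.2 → 2.5 → 2 → 1.6 — 3 1/3 stops shorter (darker).
Need 3 1/3 stops brighter from the ISO: 5000 → 6400 → 8000 → 10000 → 12800 → 16000 → 20000 → 25600 → 32000 → 40000 → 51200.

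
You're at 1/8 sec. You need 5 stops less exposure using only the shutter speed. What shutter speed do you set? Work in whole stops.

1/250s

Shutter speed: 1/8 → 1/15 → 1/30 → 1/60 → 1/125 → 1/250 — 5 stops shorter (darker).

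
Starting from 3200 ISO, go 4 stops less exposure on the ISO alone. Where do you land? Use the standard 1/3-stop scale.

ISO: 3200 → 2500 → 2000 → 1600 → 1250 → 1000 → 800 → 640 → 500 → 400 → 320 → 250 → 200 — 4 stops dropped (darker).

ISO 200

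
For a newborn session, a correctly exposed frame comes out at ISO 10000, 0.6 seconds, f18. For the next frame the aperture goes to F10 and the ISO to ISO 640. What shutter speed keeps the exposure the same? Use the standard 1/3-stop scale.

3.2 s

Aperture: f/18 → f/16 → f/14 → f/13 → f/11 → f/10 — 1 2/3 stops opened up (brighter).
ISO: 10000 → 8000 → 6400 → 5000 → 4000 → 3200 → 2500 → 2000 → 1600 → 1250 → 1000 → 800 → 640 — 4 stops lower (darker).
Net change so far: 2 1/3 stops darker. Offset with the shutter speed: 0.6 → 0.8 → 1 → 1.3 → 1.6 → 2 → 2.5 → 3.2.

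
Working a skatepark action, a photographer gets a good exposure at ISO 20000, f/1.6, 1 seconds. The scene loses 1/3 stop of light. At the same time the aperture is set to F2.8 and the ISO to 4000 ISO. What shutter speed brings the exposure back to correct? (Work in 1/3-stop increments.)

Scene light: 1/3 stop darker.
Aperture: f/1.6 → f/1.8 → f/2 → f/2.2 → f/2.5 → f/2.8 — 1 2/3 stops smaller aperture (darker).
ISO: 20000 → 16000 → 12800 → 10000 → 8000 → 6400 → 5000 → 4000 — 2 1/3 stops lower (darker).
Net so far: 4 1/3 stops darker. Shutter speed: 1 → 1.3 → 1.6 → 2 → 2.5 → 3.2 → 4 → 5 → 6 → 8 → 10 → 13 → 15 → 20.

20 s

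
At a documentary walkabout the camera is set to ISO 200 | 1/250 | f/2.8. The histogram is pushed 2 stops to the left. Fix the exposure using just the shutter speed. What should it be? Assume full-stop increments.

1/60s

Underexposed by 2 stops → need 2 stops brighter.
Shutter speed: 1/250 → 1/125 → 1/60.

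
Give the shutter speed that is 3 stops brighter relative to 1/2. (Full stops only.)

4 s

Shutter speed: 1/2 → 1 → 2 → 4 — 3 stops slower (brighter).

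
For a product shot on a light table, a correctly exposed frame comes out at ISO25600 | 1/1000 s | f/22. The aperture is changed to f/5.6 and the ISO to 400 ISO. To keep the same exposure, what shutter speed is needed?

Aperture: f/22 → f/16 → f/11 → f/8 → f/5.6 — 4 stops wider (brighter).
ISO: 25600 → 12800 → 6400 → 3200 → 1600 → 800 → 400 — 6 stops lower (darker).
Net change so far: 2 stops darker. Offset with the shutter speed: 1/1000 → 1/500 → 1/250.

1/250s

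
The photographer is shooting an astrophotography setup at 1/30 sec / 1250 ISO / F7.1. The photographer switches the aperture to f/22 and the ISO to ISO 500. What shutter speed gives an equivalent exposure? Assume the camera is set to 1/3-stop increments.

0.8 s

Aperture: f/7.1 → f/8 → f/9 → f/10 → f/11 → f/13 → f/14 → f/16 → f/18 → f/20 → f/22 — 3 1/3 stops stopped down (darker).
ISO: 1250 → 1000 → 800 → 640 → 500 — 1 1/3 stops lower (darker).
Net change so far: 4 2/3 stops darker. Offset with the shutter speed: 1/30 → 1/25 → 1/20 → 1/15 → 1/13 → 1/10 → 1/8 → 1/6 → 1/5 → 1/4 → 0.3 → 0.4 → 0.5 → 0.6 → 0.8.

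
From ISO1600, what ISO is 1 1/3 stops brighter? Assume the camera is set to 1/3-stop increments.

ISO 4000

ISO: 1600 → 2000 → 2500 → 3200 → 4000 — 1 1/3 stops higher (brighter).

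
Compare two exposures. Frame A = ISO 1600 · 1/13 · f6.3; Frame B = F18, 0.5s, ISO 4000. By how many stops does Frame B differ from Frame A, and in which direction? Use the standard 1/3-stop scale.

1 stop brighter

Aperture: f/6.3 → f/7.1 → f/8 → f/9 → f/10 → f/11 → f/13 → f/14 → f/16 → f/18 — 3 stops smaller aperture (darker).
Shutter speed: 1/13 → 1/10 → 1/8 → 1/6 → 1/5 → 1/4 → 0.3 → 0.4 → 0.5 — 2 2/3 stops longer (brighter).
ISO: 1600 → 2000 → 2500 → 3200 → 4000 — 1 1/3 stops raised (brighter).
Net: −3 +2 2/3 +1 1/3 = +1 stop.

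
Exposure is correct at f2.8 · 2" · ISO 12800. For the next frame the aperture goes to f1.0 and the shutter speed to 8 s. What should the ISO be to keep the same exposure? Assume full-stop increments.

ISO 400

Aperture: f/2.8 → f/2 → f/1.4 → f/1.0 — 3 stops opened up (brighter).
Shutter speed: 2 → 4 → 8 — 2 stops slower (brighter).
Net change so far: 5 stops brighter. Offset with the ISO: 12800 → 6400 → 3200 → 1600 → 800 → 400.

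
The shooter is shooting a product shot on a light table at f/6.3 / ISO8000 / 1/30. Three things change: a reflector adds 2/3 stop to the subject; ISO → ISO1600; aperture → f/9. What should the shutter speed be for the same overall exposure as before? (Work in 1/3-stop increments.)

1/5s

Scene light: 2/3 stop brighter.
ISO: 8000 → 6400 → 5000 → 4000 → 3200 → 2500 → 2000 → 1600 — 2 1/3 stops lower (darker).
Aperture: f/6.3 → f/7.1 → f/8 → f/9 — 1 stop stopped down (darker).
Net so far: 2 2/3 stops darker. Shutter speed: 1/30 → 1/25 → 1/20 → 1/15 → 1/13 → 1/10 → 1/8 → 1/6 → 1/5.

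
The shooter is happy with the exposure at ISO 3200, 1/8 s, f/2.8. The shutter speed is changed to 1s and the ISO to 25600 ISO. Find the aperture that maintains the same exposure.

Shutter speed: 1/8 → 1/4 → 1/2 → 1 — 3 stops slower (brighter).
ISO: 3200 → 6400 → 12800 → 25600 — 3 stops raised (brighter).
Net change so far: 6 stops brighter. Offset with the aperture: f/2.8 → f/4 → f/5.6 → f/8 → f/11 → f/16 → f/22.

f/22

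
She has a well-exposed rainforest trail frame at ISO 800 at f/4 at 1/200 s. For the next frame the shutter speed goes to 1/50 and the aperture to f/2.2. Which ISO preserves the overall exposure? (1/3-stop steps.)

ISO 64

Shutter speed: 1/200 → 1/160 → 1/125 → 1/100 → 1/80 → 1/60 → 1/50 — 2 stops longer (brighter).
Aperture: f/4 → f/3.5 → f/3.2 → f/2.8 → f/2.5 → f/2.2 — 1 2/3 stops opened up (brighter).
Net change so far: 3 2/3 stops brighter. Offset with the ISO: 800 → 640 → 500 → 400 → 320 → 250 → 200 → 160 → 125 → 100 → 80 → 64.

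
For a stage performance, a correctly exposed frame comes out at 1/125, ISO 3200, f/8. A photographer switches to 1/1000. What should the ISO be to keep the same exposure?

Shutter speed: 1/125 → 1/250 → 1/500 → 1/1000 — 3 stops shorter (darker).
Need 3 stops brighter from the ISO: 3200 → 6400 → 12800 → 25600.

ISO 25600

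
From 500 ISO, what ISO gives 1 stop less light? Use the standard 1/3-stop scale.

ISO 250

ISO: 500 → 400 → 320 → 250 — 1 stop dropped (darker).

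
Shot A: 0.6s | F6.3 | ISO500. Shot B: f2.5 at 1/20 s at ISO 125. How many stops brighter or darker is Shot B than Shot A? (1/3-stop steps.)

Aperture: f/6.3 → f/5.6 → f/5 → f/4.5 → f/4 → f/3.5 → f/3.2 → f/2.8 → f/2.5 — 2 2/3 stops larger aperture (brighter).
Shutter speed: 0.6 → 0.5 → 0.4 → 0.3 → 1/4 → 1/5 → 1/6 → 1/8 → 1/10 → 1/13 → 1/15 → 1/20 — 3 2/3 stops faster (darker).
ISO: 500 → 400 → 320 → 250 → 200 → 160 → 125 — 2 stops dropped (darker).
Net: +2 2/3 −3 2/3 −2 = −3 stops.

3 stops darker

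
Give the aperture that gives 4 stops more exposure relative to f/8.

Aperture: f/8 → f/5.6 → f/4 → f/2.8 → f/2 — 4 stops larger aperture (brighter).

f/2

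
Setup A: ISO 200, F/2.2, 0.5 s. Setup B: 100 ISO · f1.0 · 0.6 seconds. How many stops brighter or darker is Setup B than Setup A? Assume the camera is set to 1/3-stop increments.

Aperture: f/2.2 → f/2 → f/1.8 → f/1.6 → f/1.4 → f/1.2 → f/1.1 → f/1.0 — 2 1/3 stops opened up (brighter).
Shutter speed: 0.5 → 0.6 — 1/3 stop slower (brighter).
ISO: 200 → 160 → 125 → 100 — 1 stop lower (darker).
Net: +2 1/3 +1/3 −1 = +1 2/3 stops.

1 2/3 stops brighter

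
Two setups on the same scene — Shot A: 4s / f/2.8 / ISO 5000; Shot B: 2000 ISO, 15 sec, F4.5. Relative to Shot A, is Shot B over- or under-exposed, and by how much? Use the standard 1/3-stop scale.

Aperture: f/2.8 → f/3.2 → f/3.5 → f/4 → f/4.5 — 1 1/3 stops stopped down (darker).
Shutter speed: 4 → 5 → 6 → 8 → 10 → 13 → 15 — 2 stops slower (brighter).
ISO: 5000 → 4000 → 3200 → 2500 → 2000 — 1 1/3 stops dropped (darker).
Net: −1 1/3 +2 −1 1/3 = −2/3 stops.

2/3 stop darker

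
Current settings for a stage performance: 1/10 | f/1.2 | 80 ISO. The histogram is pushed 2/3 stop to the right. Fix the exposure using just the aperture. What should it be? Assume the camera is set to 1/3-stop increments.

f/1.6

Overexposed by 2/3 stop → need 2/3 stop darker.
Aperture: f/1.2 → f/1.4 → f/1.6.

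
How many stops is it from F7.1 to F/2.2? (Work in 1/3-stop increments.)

f/7.1 → f/6.3 → f/5.6 → f/5 → f/4.5 → f/4 → f/3.5 → f/3.2 → f/2.8 → f/2.5 → f/2.2 — count the steps: 10 third-stops = 3 1/3 stops.

3 1/3 stops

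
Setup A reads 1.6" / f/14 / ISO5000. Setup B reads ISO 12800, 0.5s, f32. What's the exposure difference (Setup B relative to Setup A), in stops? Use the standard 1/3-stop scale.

Aperture: f/14 → f/16 → f/18 → f/20 → f/22 → f/25 → f/29 → f/32 — 2 1/3 stops stopped down (darker).
Shutter speed: 1.6 → 1.3 → 1 → 0.8 → 0.6 → 0.5 — 1 2/3 stops shorter (darker).
ISO: 5000 → 6400 → 8000 → 10000 → 12800 — 1 1/3 stops raised (brighter).
Net: −2 1/3 −1 2/3 +1 1/3 = −2 2/3 stops.

2 2/3 stops darker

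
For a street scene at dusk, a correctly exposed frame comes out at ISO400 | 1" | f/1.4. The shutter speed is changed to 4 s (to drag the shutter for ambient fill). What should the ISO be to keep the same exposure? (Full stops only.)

Shutter speed: 1 → 2 → 4 — 2 stops slower (brighter).
Need 2 stops darker from the ISO: 400 → 200 → 100.

ISO 100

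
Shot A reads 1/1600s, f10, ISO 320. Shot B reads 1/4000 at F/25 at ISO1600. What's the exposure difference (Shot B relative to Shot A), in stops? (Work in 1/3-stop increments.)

Aperture: f/10 → f/11 → f/13 → f/14 → f/16 → f/18 → f/20 → f/22 → f/25 — 2 2/3 stops narrower (darker).
Shutter speed: 1/1600 → 1/2000 → 1/2500 → 1/3200 → 1/4000 — 1 1/3 stops faster (darker).
ISO: 320 → 400 → 500 → 640 → 800 → 1000 → 1250 → 1600 — 2 1/3 stops higher (brighter).
Net: −2 2/3 −1 1/3 +2 1/3 = −1 2/3 stops.

1 2/3 stops darker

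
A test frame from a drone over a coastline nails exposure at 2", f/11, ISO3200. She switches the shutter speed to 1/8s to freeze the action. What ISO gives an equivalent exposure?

Shutter speed: 2 → 1 → 1/2 → 1/4 → 1/8 — 4 stops shorter (darker).
Need 4 stops brighter from the ISO: 3200 → 6400 → 12800 → 25600 → 51200.

ISO 51200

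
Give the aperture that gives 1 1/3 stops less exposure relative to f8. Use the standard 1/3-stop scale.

f/13

Aperture: f/8 → f/9 → f/10 → f/11 → f/13 — 1 1/3 stops smaller aperture (darker).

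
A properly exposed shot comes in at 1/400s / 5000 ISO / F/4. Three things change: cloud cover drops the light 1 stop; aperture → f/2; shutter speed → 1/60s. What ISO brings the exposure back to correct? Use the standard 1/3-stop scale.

Scene light: 1 stop darker.
Aperture: f/4 → f/3.5 → f/3.2 → f/2.8 → f/2.5 → f/2.2 → f/2 — 2 stops opened up (brighter).
Shutter speed: 1/400 → 1/320 → 1/250 → 1/200 → 1/160 → 1/125 → 1/100 → 1/80 → 1/60 — 2 2/3 stops longer (brighter).
Net so far: 3 2/3 stops brighter. ISO: 5000 → 4000 → 3200 → 2500 → 2000 → 1600 → 1250 → 1000 → 800 → 640 → 500 → 400.

ISO 400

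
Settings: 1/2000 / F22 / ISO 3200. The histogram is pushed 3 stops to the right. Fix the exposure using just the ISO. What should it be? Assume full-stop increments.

ISO 400

Overexposed by 3 stops → need 3 stops darker.
ISO: 3200 → 1600 → 800 → 400.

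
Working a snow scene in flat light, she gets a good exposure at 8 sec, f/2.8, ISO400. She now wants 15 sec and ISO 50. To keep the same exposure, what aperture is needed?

Shutter speed: 8 → 15 — 1 stop longer (brighter).
ISO: 400 → 200 → 100 → 50 — 3 stops lower (darker).
Net change so far: 2 stops darker. Offset with the aperture: f/2.8 → f/2 → f/1.4.

f/1.4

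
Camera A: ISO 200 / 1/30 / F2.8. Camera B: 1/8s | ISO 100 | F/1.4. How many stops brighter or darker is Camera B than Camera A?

Aperture: f/2.8 → f/2 → f/1.4 — 2 stops wider (brighter).
Shutter speed: 1/30 → 1/15 → 1/8 — 2 stops longer (brighter).
ISO: 200 → 100 — 1 stop dropped (darker).
Net: +2 +2 −1 = +3 stops.

3 stops brighter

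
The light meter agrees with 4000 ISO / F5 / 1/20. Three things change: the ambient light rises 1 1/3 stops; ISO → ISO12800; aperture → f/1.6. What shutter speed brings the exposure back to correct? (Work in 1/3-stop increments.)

1/1600s

Scene light: 1 1/3 stops brighter.
ISO: 4000 → 5000 → 6400 → 8000 → 10000 → 12800 — 1 2/3 stops raised (brighter).
Aperture: f/5 → f/4.5 → f/4 → f/3.5 → f/3.2 → f/2.8 → f/2.5 → f/2.2 → f/2 → f/1.8 → f/1.6 — 3 1/3 stops larger aperture (brighter).
Net so far: 6 1/3 stops brighter. Shutter speed: 1/20 → 1/25 → 1/30 → 1/40 → 1/50 → 1/60 → 1/80 → 1/100 → 1/125 → 1/160 → 1/200 → 1/250 → 1/320 → 1/400 → 1/500 → 1/640 → 1/800 → 1/1000 → 1/1250 → 1/1600.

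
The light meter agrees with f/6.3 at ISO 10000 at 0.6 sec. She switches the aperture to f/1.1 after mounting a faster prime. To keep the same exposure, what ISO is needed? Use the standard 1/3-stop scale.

ISO 320

Aperture: f/6.3 → f/5.6 → f/5 → f/4.5 → f/4 → f/3.5 → f/3.2 → f/2.8 → f/2.5 → f/2.2 → f/2 → f/1.8 → f/1.6 → f/1.4 → f/1.2 → f/1.1 — 5 stops opened up (brighter).
Need 5 stops darker from the ISO: 10000 → 8000 → 6400 → 5000 → 4000 → 3200 → 2500 → 2000 → 1600 → 1250 → 1000 → 800 → 640 → 500 → 400 → 320.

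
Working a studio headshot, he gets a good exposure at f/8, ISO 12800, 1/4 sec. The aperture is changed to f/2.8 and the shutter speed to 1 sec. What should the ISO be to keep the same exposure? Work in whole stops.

Aperture: f/8 → f/5.6 → f/4 → f/2.8 — 3 stops larger aperture (brighter).
Shutter speed: 1/4 → 1/2 → 1 — 2 stops longer (brighter).
Net change so far: 5 stops brighter. Offset with the ISO: 12800 → 6400 → 3200 → 1600 → 800 → 400.

ISO 400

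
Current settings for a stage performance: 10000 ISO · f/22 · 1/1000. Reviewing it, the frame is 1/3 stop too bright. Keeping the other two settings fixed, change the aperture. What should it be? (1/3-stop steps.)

Overexposed by 1/3 stop → need 1/3 stop darker.
Aperture: f/22 → f/25.

f/25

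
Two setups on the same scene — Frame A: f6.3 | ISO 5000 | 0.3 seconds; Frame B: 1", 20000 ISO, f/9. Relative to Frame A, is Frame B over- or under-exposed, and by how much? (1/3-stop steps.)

Aperture: f/6.3 → f/7.1 → f/8 → f/9 — 1 stop smaller aperture (darker).
Shutter speed: 0.3 → 0.4 → 0.5 → 0.6 → 0.8 → 1 — 1 2/3 stops slower (brighter).
ISO: 5000 → 6400 → 8000 → 10000 → 12800 → 16000 → 20000 — 2 stops higher (brighter).
Net: −1 +1 2/3 +2 = +2 2/3 stops.

2 2/3 stops brighter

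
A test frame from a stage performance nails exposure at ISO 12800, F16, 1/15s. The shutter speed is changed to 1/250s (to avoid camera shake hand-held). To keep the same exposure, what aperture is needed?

Shutter speed: 1/15 → 1/30 → 1/60 → 1/125 → 1/250 — 4 stops shorter (darker).
Need 4 stops brighter from the aperture: f/16 → f/11 → f/8 → f/5.6 → f/4.

f/4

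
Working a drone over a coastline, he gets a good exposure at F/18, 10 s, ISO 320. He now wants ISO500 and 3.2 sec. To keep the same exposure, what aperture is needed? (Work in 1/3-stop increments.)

ISO: 320 → 400 → 500 — 2/3 stop higher (brighter).
Shutter speed: 10 → 8 → 6 → 5 → 4 → 3.2 — 1 2/3 stops faster (darker).
Net change so far: 1 stop darker. Offset with the aperture: f/18 → f/16 → f/14 → f/13.

f/13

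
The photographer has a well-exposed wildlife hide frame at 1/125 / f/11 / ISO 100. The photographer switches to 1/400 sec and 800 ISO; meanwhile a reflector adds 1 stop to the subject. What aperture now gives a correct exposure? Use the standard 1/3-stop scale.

Scene light: 1 stop brighter.
Shutter speed: 1/125 → 1/160 → 1/200 → 1/250 → 1/320 → 1/400 — 1 2/3 stops faster (darker).
ISO: 100 → 125 → 160 → 200 → 250 → 320 → 400 → 500 → 640 → 800 — 3 stops higher (brighter).
Net so far: 2 1/3 stops brighter. Aperture: f/11 → f/13 → f/14 → f/16 → f/18 → f/20 → f/22 → f/25.

f/25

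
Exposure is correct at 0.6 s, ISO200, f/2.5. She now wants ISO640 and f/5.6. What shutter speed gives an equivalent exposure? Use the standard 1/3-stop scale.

ISO: 200 → 250 → 320 → 400 → 500 → 640 — 1 2/3 stops raised (brighter).
Aperture: f/2.5 → f/2.8 → f/3.2 → f/3.5 → f/4 → f/4.5 → f/5 → f/5.6 — 2 1/3 stops smaller aperture (darker).
Net change so far: 2/3 stop darker. Offset with the shutter speed: 0.6 → 0.8 → 1.

1 s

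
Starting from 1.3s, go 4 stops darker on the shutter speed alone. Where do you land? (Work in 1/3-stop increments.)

Shutter speed: 1.3 → 1 → 0.8 → 0.6 → 0.5 → 0.4 → 0.3 → 1/4 → 1/5 → 1/6 → 1/8 → 1/10 → 1/13 — 4 stops shorter (darker).

1/13s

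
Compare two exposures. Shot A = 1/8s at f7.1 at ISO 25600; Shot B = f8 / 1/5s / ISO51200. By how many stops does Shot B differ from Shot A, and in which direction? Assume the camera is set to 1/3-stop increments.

Aperture: f/7.1 → f/8 — 1/3 stop narrower (darker).
Shutter speed: 1/8 → 1/6 → 1/5 — 2/3 stop longer (brighter).
ISO: 25600 → 32000 → 40000 → 51200 — 1 stop higher (brighter).
Net: −1/3 +2/3 +1 = +1 1/3 stops.

1 1/3 stops brighter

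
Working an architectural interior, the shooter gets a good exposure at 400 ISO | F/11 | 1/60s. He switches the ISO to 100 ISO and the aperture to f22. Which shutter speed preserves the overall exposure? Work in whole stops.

1/4s

ISO: 400 → 200 → 100 — 2 stops dropped (darker).
Aperture: f/11 → f/16 → f/22 — 2 stops smaller aperture (darker).
Net change so far: 4 stops darker. Offset with the shutter speed: 1/60 → 1/30 → 1/15 → 1/8 → 1/4.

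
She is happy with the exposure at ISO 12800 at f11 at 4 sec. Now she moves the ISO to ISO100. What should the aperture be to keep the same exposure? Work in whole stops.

f/1.0

ISO: 12800 → 6400 → 3200 → 1600 → 800 → 400 → 200 → 100 — 7 stops dropped (darker).
Need 7 stops brighter from the aperture: f/11 → f/8 → f/5.6 → f/4 → f/2.8 → f/2 → f/1.4 → f/1.0.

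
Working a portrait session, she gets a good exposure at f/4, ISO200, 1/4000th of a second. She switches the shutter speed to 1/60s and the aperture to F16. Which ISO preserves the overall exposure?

ISO 50

Shutter speed: 1/4000 → 1/2000 → 1/1000 → 1/500 → 1/250 → 1/125 → 1/60 — 6 stops slower (brighter).
Aperture: f/4 → f/5.6 → f/8 → f/11 → f/16 — 4 stops narrower (darker).
Net change so far: 2 stops brighter. Offset with the ISO: 200 → 100 → 50.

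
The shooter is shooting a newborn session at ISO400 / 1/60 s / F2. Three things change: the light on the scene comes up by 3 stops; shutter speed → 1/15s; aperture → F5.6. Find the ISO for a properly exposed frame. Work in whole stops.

Scene light: 3 stops brighter.
Shutter speed: 1/60 → 1/30 → 1/15 — 2 stops longer (brighter).
Aperture: f/2 → f/2.8 → f/4 → f/5.6 — 3 stops stopped down (darker).
Net so far: 2 stops brighter. ISO: 400 → 200 → 100.

ISO 100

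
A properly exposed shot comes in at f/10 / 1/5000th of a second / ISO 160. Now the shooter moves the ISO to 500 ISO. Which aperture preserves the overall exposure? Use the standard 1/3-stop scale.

f/18

ISO: 160 → 200 → 250 → 320 → 400 → 500 — 1 2/3 stops raised (brighter).
Need 1 2/3 stops darker from the aperture: f/10 → f/11 → f/13 → f/14 → f/16 → f/18.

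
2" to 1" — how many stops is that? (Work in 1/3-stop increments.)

2 → 1.6 → 1.3 → 1 — count the steps: 3 third-stops = 1 stop.

1 stop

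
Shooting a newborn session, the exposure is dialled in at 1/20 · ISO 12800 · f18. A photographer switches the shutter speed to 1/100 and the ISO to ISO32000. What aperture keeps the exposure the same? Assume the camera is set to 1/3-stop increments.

f/13

Shutter speed: 1/20 → 1/25 → 1/30 → 1/40 → 1/50 → 1/60 → 1/80 → 1/100 — 2 1/3 stops shorter (darker).
ISO: 12800 → 16000 → 20000 → 25600 → 32000 — 1 1/3 stops higher (brighter).
Net change so far: 1 stop darker. Offset with the aperture: f/18 → f/16 → f/14 → f/13.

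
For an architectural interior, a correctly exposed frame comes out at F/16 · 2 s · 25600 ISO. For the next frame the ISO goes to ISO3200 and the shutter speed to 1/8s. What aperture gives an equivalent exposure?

f/1.4

ISO: 25600 → 12800 → 6400 → 3200 — 3 stops dropped (darker).
Shutter speed: 2 → 1 → 1/2 → 1/4 → 1/8 — 4 stops shorter (darker).
Net change so far: 7 stops darker. Offset with the aperture: f/16 → f/11 → f/8 → f/5.6 → f/4 → f/2.8 → f/2 → f/1.4.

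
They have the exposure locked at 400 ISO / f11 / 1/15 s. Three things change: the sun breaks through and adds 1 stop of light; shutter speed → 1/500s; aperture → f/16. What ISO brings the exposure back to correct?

Scene light: 1 stop brighter.
Shutter speed: 1/15 → 1/30 → 1/60 → 1/125 → 1/250 → 1/500 — 5 stops faster (darker).
Aperture: f/11 → f/16 — 1 stop smaller aperture (darker).
Net so far: 5 stops darker. ISO: 400 → 800 → 1600 → 3200 → 6400 → 12800.

ISO 12800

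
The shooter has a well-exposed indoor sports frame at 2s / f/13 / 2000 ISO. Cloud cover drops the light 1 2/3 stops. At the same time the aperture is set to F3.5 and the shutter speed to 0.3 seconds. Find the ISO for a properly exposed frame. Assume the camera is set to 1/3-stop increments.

Scene light: 1 2/3 stops darker.
Aperture: f/13 → f/11 → f/10 → f/9 → f/8 → f/7.1 → f/6.3 → f/5.6 → f/5 → f/4.5 → f/4 → f/3.5 — 3 2/3 stops opened up (brighter).
Shutter speed: 2 → 1.6 → 1.3 → 1 → 0.8 → 0.6 → 0.5 → 0.4 → 0.3 — 2 2/3 stops faster (darker).
Net so far: 2/3 stop darker. ISO: 2000 → 2500 → 3200.

ISO 3200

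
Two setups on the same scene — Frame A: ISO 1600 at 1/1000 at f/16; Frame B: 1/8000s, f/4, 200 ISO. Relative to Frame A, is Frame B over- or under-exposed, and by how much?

2 stops darker

Aperture: f/16 → f/11 → f/8 → f/5.6 → f/4 — 4 stops opened up (brighter).
Shutter speed: 1/1000 → 1/2000 → 1/4000 → 1/8000 — 3 stops faster (darker).
ISO: 1600 → 800 → 400 → 200 — 3 stops dropped (darker).
Net: +4 −3 −3 = −2 stops.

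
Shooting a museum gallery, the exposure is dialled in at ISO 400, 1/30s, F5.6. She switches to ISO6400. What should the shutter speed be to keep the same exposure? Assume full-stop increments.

ISO: 400 → 800 → 1600 → 3200 → 6400 — 4 stops higher (brighter).
Need 4 stops darker from the shutter speed: 1/30 → 1/60 → 1/125 → 1/250 → 1/500.

1/500s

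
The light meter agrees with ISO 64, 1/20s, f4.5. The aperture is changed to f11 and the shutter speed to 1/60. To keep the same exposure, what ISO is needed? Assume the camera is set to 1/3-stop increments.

Aperture: f/4.5 → f/5 → f/5.6 → f/6.3 → f/7.1 → f/8 → f/9 → f/10 → f/11 — 2 2/3 stops stopped down (darker).
Shutter speed: 1/20 → 1/25 → 1/30 → 1/40 → 1/50 → 1/60 — 1 2/3 stops faster (darker).
Net change so far: 4 1/3 stops darker. Offset with the ISO: 64 → 80 → 100 → 125 → 160 → 200 → 250 → 320 → 400 → 500 → 640 → 800 → 1000 → 1250.

ISO 1250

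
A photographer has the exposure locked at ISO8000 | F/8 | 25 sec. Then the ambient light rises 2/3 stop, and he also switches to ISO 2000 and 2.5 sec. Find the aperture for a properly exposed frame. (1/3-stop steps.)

Scene light: 2/3 stop brighter.
ISO: 8000 → 6400 → 5000 → 4000 → 3200 → 2500 → 2000 — 2 stops lower (darker).
Shutter speed: 25 → 20 → 15 → 13 → 10 → 8 → 6 → 5 → 4 → 3.2 → 2.5 — 3 1/3 stops shorter (darker).
Net so far: 4 2/3 stops darker. Aperture: f/8 → f/7.1 → f/6.3 → f/5.6 → f/5 → f/4.5 → f/4 → f/3.5 → f/3.2 → f/2.8 → f/2.5 → f/2.2 → f/2 → f/1.8 → f/1.6.

f/1.6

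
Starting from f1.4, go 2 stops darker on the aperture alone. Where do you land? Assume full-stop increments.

f/2.8

Aperture: f/1.4 → f/2 → f/2.8 — 2 stops stopped down (darker).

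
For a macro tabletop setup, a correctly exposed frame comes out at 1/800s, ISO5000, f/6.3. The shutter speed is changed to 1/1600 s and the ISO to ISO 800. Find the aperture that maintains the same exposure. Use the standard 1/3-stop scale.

f/1.8

Shutter speed: 1/800 → 1/1000 → 1/1250 → 1/1600 — 1 stop faster (darker).
ISO: 5000 → 4000 → 3200 → 2500 → 2000 → 1600 → 1250 → 1000 → 800 — 2 2/3 stops lower (darker).
Net change so far: 3 2/3 stops darker. Offset with the aperture: f/6.3 → f/5.6 → f/5 → f/4.5 → f/4 → f/3.5 → f/3.2 → f/2.8 → f/2.5 → f/2.2 → f/2 → f/1.8.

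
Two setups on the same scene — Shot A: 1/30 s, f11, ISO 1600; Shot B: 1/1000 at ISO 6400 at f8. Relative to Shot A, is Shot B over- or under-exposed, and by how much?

2 stops darker

Aperture: f/11 → f/8 — 1 stop larger aperture (brighter).
Shutter speed: 1/30 → 1/60 → 1/125 → 1/250 → 1/500 → 1/1000 — 5 stops faster (darker).
ISO: 1600 → 3200 → 6400 — 2 stops raised (brighter).
Net: +1 −5 +2 = −2 stops.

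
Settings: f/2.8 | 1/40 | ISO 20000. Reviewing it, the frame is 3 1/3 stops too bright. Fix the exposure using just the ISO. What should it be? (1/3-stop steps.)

ISO 2000

Overexposed by 3 1/3 stops → need 3 1/3 stops darker.
ISO: 20000 → 16000 → 12800 → 10000 → 8000 → 6400 → 5000 → 4000 → 3200 → 2500 → 2000.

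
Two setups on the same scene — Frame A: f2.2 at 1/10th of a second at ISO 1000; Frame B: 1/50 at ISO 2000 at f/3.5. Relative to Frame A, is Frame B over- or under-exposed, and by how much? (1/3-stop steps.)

Aperture: f/2.2 → f/2.5 → f/2.8 → f/3.2 → f/3.5 — 1 1/3 stops stopped down (darker).
Shutter speed: 1/10 → 1/13 → 1/15 → 1/20 → 1/25 → 1/30 → 1/40 → 1/50 — 2 1/3 stops shorter (darker).
ISO: 1000 → 1250 → 1600 → 2000 — 1 stop raised (brighter).
Net: −1 1/3 −2 1/3 +1 = −2 2/3 stops.

2 2/3 stops darker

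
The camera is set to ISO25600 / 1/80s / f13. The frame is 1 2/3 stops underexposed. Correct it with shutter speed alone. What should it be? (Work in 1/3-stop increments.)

Underexposed by 1 2/3 stops → need 1 2/3 stops brighter.
Shutter speed: 1/80 → 1/60 → 1/50 → 1/40 → 1/30 → 1/25.

1/25s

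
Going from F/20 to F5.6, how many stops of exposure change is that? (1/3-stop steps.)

f/20 → f/18 → f/16 → f/14 → f/13 → f/11 → f/10 → f/9 → f/8 → f/7.1 → f/6.3 → f/5.6 — count the steps: 11 third-stops = 3 2/3 stops.

3 2/3 stops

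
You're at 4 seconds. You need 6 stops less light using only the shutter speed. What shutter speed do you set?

1/15s

Shutter speed: 4 → 2 → 1 → 1/2 → 1/4 → 1/8 → 1/15 — 6 stops faster (darker).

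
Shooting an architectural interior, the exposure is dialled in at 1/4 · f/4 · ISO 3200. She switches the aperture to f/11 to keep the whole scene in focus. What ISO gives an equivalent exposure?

ISO 25600

Aperture: f/4 → f/5.6 → f/8 → f/11 — 3 stops narrower (darker).
Need 3 stops brighter from the ISO: 3200 → 6400 → 12800 → 25600.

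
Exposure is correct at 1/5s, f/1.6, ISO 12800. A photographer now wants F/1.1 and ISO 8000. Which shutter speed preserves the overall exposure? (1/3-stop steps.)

Aperture: f/1.6 → f/1.4 → f/1.2 → f/1.1 — 1 stop wider (brighter).
ISO: 12800 → 10000 → 8000 — 2/3 stop dropped (darker).
Net change so far: 1/3 stop brighter. Offset with the shutter speed: 1/5 → 1/6.

1/6s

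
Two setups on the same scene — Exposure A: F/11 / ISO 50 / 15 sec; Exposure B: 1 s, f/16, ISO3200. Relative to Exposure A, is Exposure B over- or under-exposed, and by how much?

1 stop brighter

Aperture: f/11 → f/16 — 1 stop narrower (darker).
Shutter speed: 15 → 8 → 4 → 2 → 1 — 4 stops faster (darker).
ISO: 50 → 100 → 200 → 400 → 800 → 1600 → 3200 — 6 stops higher (brighter).
Net: −1 −4 +6 = +1 stop.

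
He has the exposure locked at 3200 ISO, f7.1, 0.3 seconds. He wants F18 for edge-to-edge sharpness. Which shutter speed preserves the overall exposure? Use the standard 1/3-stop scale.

Aperture: f/7.1 → f/8 → f/9 → f/10 → f/11 → f/13 → f/14 → f/16 → f/18 — 2 2/3 stops smaller aperture (darker).
Need 2 2/3 stops brighter from the shutter speed: 0.3 → 0.4 → 0.5 → 0.6 → 0.8 → 1 → 1.3 → 1.6 → 2.

2 s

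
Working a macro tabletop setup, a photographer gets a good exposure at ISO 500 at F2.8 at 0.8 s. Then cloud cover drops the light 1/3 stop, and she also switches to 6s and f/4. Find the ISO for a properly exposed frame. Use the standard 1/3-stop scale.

Scene light: 1/3 stop darker.
Shutter speed: 0.8 → 1 → 1.3 → 1.6 → 2 → 2.5 → 3.2 → 4 → 5 → 6 — 3 stops longer (brighter).
Aperture: f/2.8 → f/3.2 → f/3.5 → f/4 — 1 stop stopped down (darker).
Net so far: 1 2/3 stops brighter. ISO: 500 → 400 → 320 → 250 → 200 → 160.

ISO 160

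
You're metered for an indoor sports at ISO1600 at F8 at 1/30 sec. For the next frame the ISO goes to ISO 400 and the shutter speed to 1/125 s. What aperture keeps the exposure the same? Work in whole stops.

f/2

ISO: 1600 → 800 → 400 — 2 stops dropped (darker).
Shutter speed: 1/30 → 1/60 → 1/125 — 2 stops shorter (darker).
Net change so far: 4 stops darker. Offset with the aperture: f/8 → f/5.6 → f/4 → f/2.8 → f/2.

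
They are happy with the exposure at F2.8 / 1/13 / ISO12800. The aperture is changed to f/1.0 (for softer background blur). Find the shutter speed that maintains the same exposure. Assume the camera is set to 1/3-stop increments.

Aperture: f/2.8 → f/2.5 → f/2.2 → f/2 → f/1.8 → f/1.6 → f/1.4 → f/1.2 → f/1.1 → f/1.0 — 3 stops opened up (brighter).
Need 3 stops darker from the shutter speed: 1/13 → 1/15 → 1/20 → 1/25 → 1/30 → 1/40 → 1/50 → 1/60 → 1/80 → 1/100.

1/100s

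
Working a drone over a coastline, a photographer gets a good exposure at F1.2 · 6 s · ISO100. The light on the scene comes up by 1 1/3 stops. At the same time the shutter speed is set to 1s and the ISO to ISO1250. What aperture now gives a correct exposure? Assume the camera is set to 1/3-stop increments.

f/2.8

Scene light: 1 1/3 stops brighter.
Shutter speed: 6 → 5 → 4 → 3.2 → 2.5 → 2 → 1.6 → 1.3 → 1 — 2 2/3 stops faster (darker).
ISO: 100 → 125 → 160 → 200 → 250 → 320 → 400 → 500 → 640 → 800 → 1000 → 1250 — 3 2/3 stops higher (brighter).
Net so far: 2 1/3 stops brighter. Aperture: f/1.2 → f/1.4 → f/1.6 → f/1.8 → f/2 → f/2.2 → f/2.5 → f/2.8.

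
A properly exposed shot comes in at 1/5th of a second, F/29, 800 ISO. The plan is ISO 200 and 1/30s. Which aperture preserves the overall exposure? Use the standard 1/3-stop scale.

f/5.6

ISO: 800 → 640 → 500 → 400 → 320 → 250 → 200 — 2 stops lower (darker).
Shutter speed: 1/5 → 1/6 → 1/8 → 1/10 → 1/13 → 1/15 → 1/20 → 1/25 → 1/30 — 2 2/3 stops shorter (darker).
Net change so far: 4 2/3 stops darker. Offset with the aperture: f/29 → f/25 → f/22 → f/20 → f/18 → f/16 → f/14 → f/13 → f/11 → f/10 → f/9 → f/8 → f/7.1 → f/6.3 → f/5.6.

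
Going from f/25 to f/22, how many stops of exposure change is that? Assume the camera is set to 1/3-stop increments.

f/25 → f/22 — count the steps: 1 third-stops = 1/3 stop.

1/3 stop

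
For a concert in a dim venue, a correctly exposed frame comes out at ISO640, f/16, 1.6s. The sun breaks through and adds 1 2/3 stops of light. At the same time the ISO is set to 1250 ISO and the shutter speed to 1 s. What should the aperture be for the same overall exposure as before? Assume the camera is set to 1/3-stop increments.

f/32

Scene light: 1 2/3 stops brighter.
ISO: 640 → 800 → 1000 → 1250 — 1 stop raised (brighter).
Shutter speed: 1.6 → 1.3 → 1 — 2/3 stop faster (darker).
Net so far: 2 stops brighter. Aperture: f/16 → f/18 → f/20 → f/22 → f/25 → f/29 → f/32.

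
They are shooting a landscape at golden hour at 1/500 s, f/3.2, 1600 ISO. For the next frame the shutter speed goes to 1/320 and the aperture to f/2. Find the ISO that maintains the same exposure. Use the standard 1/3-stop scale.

ISO 400

Shutter speed: 1/500 → 1/400 → 1/320 — 2/3 stop longer (brighter).
Aperture: f/3.2 → f/2.8 → f/2.5 → f/2.2 → f/2 — 1 1/3 stops opened up (brighter).
Net change so far: 2 stops brighter. Offset with the ISO: 1600 → 1250 → 1000 → 800 → 640 → 500 → 400.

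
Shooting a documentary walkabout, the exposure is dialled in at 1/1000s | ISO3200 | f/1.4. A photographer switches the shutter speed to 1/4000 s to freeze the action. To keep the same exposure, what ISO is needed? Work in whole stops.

ISO 12800

Shutter speed: 1/1000 → 1/2000 → 1/4000 — 2 stops faster (darker).
Need 2 stops brighter from the ISO: 3200 → 6400 → 12800.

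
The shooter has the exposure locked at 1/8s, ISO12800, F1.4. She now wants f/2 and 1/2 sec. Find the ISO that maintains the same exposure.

ISO 6400

Aperture: f/1.4 → f/2 — 1 stop stopped down (darker).
Shutter speed: 1/8 → 1/4 → 1/2 — 2 stops slower (brighter).
Net change so far: 1 stop brighter. Offset with the ISO: 12800 → 6400.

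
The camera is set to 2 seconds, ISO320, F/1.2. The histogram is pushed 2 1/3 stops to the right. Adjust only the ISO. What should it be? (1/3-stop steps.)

Overexposed by 2 1/3 stops → need 2 1/3 stops darker.
ISO: 320 → 250 → 200 → 160 → 125 → 100 → 80 → 64.

ISO 64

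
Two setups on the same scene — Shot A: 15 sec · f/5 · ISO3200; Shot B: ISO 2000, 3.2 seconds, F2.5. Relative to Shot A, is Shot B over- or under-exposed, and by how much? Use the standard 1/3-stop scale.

Aperture: f/5 → f/4.5 → f/4 → f/3.5 → f/3.2 → f/2.8 → f/2.5 — 2 stops wider (brighter).
Shutter speed: 15 → 13 → 10 → 8 → 6 → 5 → 4 → 3.2 — 2 1/3 stops shorter (darker).
ISO: 3200 → 2500 → 2000 — 2/3 stop lower (darker).
Net: +2 −2 1/3 −2/3 = −1 stop.

1 stop darker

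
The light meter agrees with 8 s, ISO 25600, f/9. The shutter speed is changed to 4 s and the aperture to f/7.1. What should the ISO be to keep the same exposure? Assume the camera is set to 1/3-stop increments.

ISO 32000

Shutter speed: 8 → 6 → 5 → 4 — 1 stop faster (darker).
Aperture: f/9 → f/8 → f/7.1 — 2/3 stop opened up (brighter).
Net change so far: 1/3 stop darker. Offset with the ISO: 25600 → 32000.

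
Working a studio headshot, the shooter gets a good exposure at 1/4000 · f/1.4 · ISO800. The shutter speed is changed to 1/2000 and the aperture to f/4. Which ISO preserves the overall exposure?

Shutter speed: 1/4000 → 1/2000 — 1 stop slower (brighter).
Aperture: f/1.4 → f/2 → f/2.8 → f/4 — 3 stops narrower (darker).
Net change so far: 2 stops darker. Offset with the ISO: 800 → 1600 → 3200.

ISO 3200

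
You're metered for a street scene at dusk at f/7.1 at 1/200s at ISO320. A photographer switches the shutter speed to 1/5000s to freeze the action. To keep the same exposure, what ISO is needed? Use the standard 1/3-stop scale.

ISO 8000

Shutter speed: 1/200 → 1/250 → 1/320 → 1/400 → 1/500 → 1/640 → 1/800 → 1/1000 → 1/1250 → 1/1600 → 1/2000 → 1/2500 → 1/3200 → 1/4000 → 1/5000 — 4 2/3 stops shorter (darker).
Need 4 2/3 stops brighter from the ISO: 320 → 400 → 500 → 640 → 800 → 1000 → 1250 → 1600 → 2000 → 2500 → 3200 → 4000 → 5000 → 6400 → 8000.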